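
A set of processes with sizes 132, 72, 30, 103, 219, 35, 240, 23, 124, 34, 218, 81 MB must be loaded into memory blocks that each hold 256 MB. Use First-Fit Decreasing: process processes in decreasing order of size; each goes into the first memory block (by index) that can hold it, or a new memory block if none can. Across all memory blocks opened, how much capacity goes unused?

225

Sorted descending: 240, 219, 218, 132, 124, 103, 81, 72, 35, 34, 30, 23.
memory block 1: place 240 MB, 16 MB left
memory block 2: place 219 MB, 37 MB left
memory block 3: place 218 MB, 38 MB left
memory block 4: place 132 MB, 124 MB left
memory block 4: place 124 MB, 0 MB left
memory block 5: place 103 MB, 153 MB left
memory block 5: place 81 MB, 72 MB left
memory block 5: place 72 MB, 0 MB left
memory block 2: place 35 MB, 2 MB left
memory block 3: place 34 MB, 4 MB left
memory block 6: place 30 MB, 226 MB left
memory block 6: place 23 MB, 203 MB left
6 memory blocks × 256 MB = 1536 MB; used 1311 MB; unused 225 MB.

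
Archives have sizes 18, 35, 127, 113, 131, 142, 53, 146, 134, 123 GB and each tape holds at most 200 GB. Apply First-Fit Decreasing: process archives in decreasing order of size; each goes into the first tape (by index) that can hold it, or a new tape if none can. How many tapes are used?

7

Sorted descending: 146, 142, 134, 131, 127, 123, 113, 53, 35, 18.
tape 1: place 146 GB, 54 GB left
tape 2: place 142 GB, 58 GB left
tape 3: place 134 GB, 66 GB left
tape 4: place 131 GB, 69 GB left
tape 5: place 127 GB, 73 GB left
tape 6: place 123 GB, 77 GB left
tape 7: place 113 GB, 87 GB left
tape 1: place 53 GB, 1 GB left
tape 2: place 35 GB, 23 GB left
tape 2: place 18 GB, 5 GB left
Final tapes: [146,53] [142,35,18] [134] [131] [127] [123] [113].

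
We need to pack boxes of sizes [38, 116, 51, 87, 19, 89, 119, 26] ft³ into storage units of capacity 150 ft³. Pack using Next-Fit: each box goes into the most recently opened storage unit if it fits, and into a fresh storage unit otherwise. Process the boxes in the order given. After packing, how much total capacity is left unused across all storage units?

storage unit 1: place 38 ft³, 112 ft³ left
storage unit 2: place 116 ft³, 34 ft³ left
storage unit 3: place 51 ft³, 99 ft³ left
storage unit 3: place 87 ft³, 12 ft³ left
storage unit 4: place 19 ft³, 131 ft³ left
storage unit 4: place 89 ft³, 42 ft³ left
storage unit 5: place 119 ft³, 31 ft³ left
storage unit 5: place 26 ft³, 5 ft³ left
5 storage units × 150 ft³ = 750 ft³; used 545 ft³; unused 205 ft³.

205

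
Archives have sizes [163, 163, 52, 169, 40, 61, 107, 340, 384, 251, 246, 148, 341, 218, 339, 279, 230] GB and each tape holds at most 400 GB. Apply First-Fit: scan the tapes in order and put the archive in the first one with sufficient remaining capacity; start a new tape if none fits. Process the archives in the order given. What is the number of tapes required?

tape 1: place 163 GB, 237 GB left
tape 1: place 163 GB, 74 GB left
tape 1: place 52 GB, 22 GB left
tape 2: place 169 GB, 231 GB left
tape 2: place 40 GB, 191 GB left
tape 2: place 61 GB, 130 GB left
tape 2: place 107 GB, 23 GB left
tape 3: place 340 GB, 60 GB left
tape 4: place 384 GB, 16 GB left
tape 5: place 251 GB, 149 GB left
tape 6: place 246 GB, 154 GB left
tape 5: place 148 GB, 1 GB left
tape 7: place 341 GB, 59 GB left
tape 8: place 218 GB, 182 GB left
tape 9: place 339 GB, 61 GB left
tape 10: place 279 GB, 121 GB left
tape 11: place 230 GB, 170 GB left
Final tapes: [163,163,52] [169,40,61,107] [340] [384] [251,148] [246] [341] [218] [339] [279] [230].

11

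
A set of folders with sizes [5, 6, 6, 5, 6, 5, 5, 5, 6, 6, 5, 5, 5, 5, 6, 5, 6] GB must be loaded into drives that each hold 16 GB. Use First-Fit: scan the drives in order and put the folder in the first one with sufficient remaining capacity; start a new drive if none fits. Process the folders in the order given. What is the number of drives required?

7 drives

Put 5 GB in drive 1; 11 GB remain.
Put 6 GB in drive 1; 5 GB remain.
Put 6 GB in drive 2; 10 GB remain.
Put 5 GB in drive 1; 0 GB remain.
Put 6 GB in drive 2; 4 GB remain.
Put 5 GB in drive 3; 11 GB remain.
Put 5 GB in drive 3; 6 GB remain.
Put 5 GB in drive 3; 1 GB remain.
Put 6 GB in drive 4; 10 GB remain.
Put 6 GB in drive 4; 4 GB remain.
Put 5 GB in drive 5; 11 GB remain.
Put 5 GB in drive 5; 6 GB remain.
Put 5 GB in drive 5; 1 GB remain.
Put 5 GB in drive 6; 11 GB remain.
Put 6 GB in drive 6; 5 GB remain.
Put 5 GB in drive 6; 0 GB remain.
Put 6 GB in drive 7; 10 GB remain.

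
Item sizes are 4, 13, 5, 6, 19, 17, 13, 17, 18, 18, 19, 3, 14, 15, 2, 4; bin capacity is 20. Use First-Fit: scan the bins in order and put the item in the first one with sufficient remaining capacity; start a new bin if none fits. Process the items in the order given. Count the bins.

11 bins

bin 1: place 4, 16 left
bin 1: place 13, 3 left
bin 2: place 5, 15 left
bin 2: place 6, 9 left
bin 3: place 19, 1 left
bin 4: place 17, 3 left
bin 5: place 13, 7 left
bin 6: place 17, 3 left
bin 7: place 18, 2 left
bin 8: place 18, 2 left
bin 9: place 19, 1 left
bin 1: place 3, 0 left
bin 10: place 14, 6 left
bin 11: place 15, 5 left
bin 2: place 2, 7 left
bin 2: place 4, 3 left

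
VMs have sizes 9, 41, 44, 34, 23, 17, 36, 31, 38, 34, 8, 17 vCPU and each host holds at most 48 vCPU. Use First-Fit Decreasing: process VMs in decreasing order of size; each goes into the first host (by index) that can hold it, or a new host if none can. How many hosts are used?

8 hosts

Sorted descending: 44, 41, 38, 36, 34, 34, 31, 23, 17, 17, 9, 8.
Put 44 vCPU in host 1; 4 vCPU remain.
Put 41 vCPU in host 2; 7 vCPU remain.
Put 38 vCPU in host 3; 10 vCPU remain.
Put 36 vCPU in host 4; 12 vCPU remain.
Put 34 vCPU in host 5; 14 vCPU remain.
Put 34 vCPU in host 6; 14 vCPU remain.
Put 31 vCPU in host 7; 17 vCPU remain.
Put 23 vCPU in host 8; 25 vCPU remain.
Put 17 vCPU in host 7; 0 vCPU remain.
Put 17 vCPU in host 8; 8 vCPU remain.
Put 9 vCPU in host 3; 1 vCPU remain.
Put 8 vCPU in host 4; 4 vCPU remain.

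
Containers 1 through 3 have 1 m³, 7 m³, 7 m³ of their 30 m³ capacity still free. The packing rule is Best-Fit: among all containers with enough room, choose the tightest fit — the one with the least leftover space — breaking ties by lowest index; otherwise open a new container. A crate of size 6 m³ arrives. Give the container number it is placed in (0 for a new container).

2

Containers with room: container 2 (7 m³), container 3 (7 m³).
Tightest fit is container 2 with 7 m³ free.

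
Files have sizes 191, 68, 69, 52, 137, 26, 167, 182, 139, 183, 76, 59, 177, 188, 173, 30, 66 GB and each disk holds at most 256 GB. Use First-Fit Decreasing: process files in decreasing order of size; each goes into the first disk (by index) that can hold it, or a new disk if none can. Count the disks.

Sorted descending: 191, 188, 183, 182, 177, 173, 167, 139, 137, 76, 69, 68, 66, 59, 52, 30, 26.
disk 1: place 191 GB, 65 GB left
disk 2: place 188 GB, 68 GB left
disk 3: place 183 GB, 73 GB left
disk 4: place 182 GB, 74 GB left
disk 5: place 177 GB, 79 GB left
disk 6: place 173 GB, 83 GB left
disk 7: place 167 GB, 89 GB left
disk 8: place 139 GB, 117 GB left
disk 9: place 137 GB, 119 GB left
disk 5: place 76 GB, 3 GB left
disk 3: place 69 GB, 4 GB left
disk 2: place 68 GB, 0 GB left
disk 4: place 66 GB, 8 GB left
disk 1: place 59 GB, 6 GB left
disk 6: place 52 GB, 31 GB left
disk 6: place 30 GB, 1 GB left
disk 7: place 26 GB, 63 GB left

9 disks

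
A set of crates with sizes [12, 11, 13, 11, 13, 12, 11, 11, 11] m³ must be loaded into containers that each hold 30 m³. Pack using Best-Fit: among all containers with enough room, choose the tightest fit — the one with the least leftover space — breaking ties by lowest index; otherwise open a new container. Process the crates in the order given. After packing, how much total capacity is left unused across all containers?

12 m³ → container 1 (remaining 18 m³)
11 m³ → container 1 (remaining 7 m³)
13 m³ → container 2 (remaining 17 m³)
11 m³ → container 2 (remaining 6 m³)
13 m³ → container 3 (remaining 17 m³)
12 m³ → container 3 (remaining 5 m³)
11 m³ → container 4 (remaining 19 m³)
11 m³ → container 4 (remaining 8 m³)
11 m³ → container 5 (remaining 19 m³)
5 containers × 30 m³ = 150 m³; used 105 m³; unused 45 m³.

45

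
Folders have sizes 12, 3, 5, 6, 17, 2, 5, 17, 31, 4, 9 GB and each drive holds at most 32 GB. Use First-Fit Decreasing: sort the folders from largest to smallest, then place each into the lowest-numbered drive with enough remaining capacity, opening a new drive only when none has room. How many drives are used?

Sorted descending: 31, 17, 17, 12, 9, 6, 5, 5, 4, 3, 2.
drive 1: place 31 GB, 1 GB left
drive 2: place 17 GB, 15 GB left
drive 3: place 17 GB, 15 GB left
drive 2: place 12 GB, 3 GB left
drive 3: place 9 GB, 6 GB left
drive 3: place 6 GB, 0 GB left
drive 4: place 5 GB, 27 GB left
drive 4: place 5 GB, 22 GB left
drive 4: place 4 GB, 18 GB left
drive 2: place 3 GB, 0 GB left
drive 4: place 2 GB, 16 GB left

4 drives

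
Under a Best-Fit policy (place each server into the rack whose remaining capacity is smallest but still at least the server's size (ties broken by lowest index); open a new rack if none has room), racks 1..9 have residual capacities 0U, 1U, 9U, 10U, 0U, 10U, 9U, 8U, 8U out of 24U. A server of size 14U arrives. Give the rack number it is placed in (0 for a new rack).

0

No rack has ≥ 14U free, so a new rack is opened.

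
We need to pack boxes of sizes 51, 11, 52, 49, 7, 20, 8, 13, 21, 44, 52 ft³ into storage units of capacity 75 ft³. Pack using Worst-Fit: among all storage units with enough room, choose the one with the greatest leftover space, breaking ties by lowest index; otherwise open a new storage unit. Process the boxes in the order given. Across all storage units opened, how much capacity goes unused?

47

51 ft³ → storage unit 1 (remaining 24 ft³)
11 ft³ → storage unit 1 (remaining 13 ft³)
52 ft³ → storage unit 2 (remaining 23 ft³)
49 ft³ → storage unit 3 (remaining 26 ft³)
7 ft³ → storage unit 3 (remaining 19 ft³)
20 ft³ → storage unit 2 (remaining 3 ft³)
8 ft³ → storage unit 3 (remaining 11 ft³)
13 ft³ → storage unit 1 (remaining 0 ft³)
21 ft³ → storage unit 4 (remaining 54 ft³)
44 ft³ → storage unit 4 (remaining 10 ft³)
52 ft³ → storage unit 5 (remaining 23 ft³)
5 storage units × 75 ft³ = 375 ft³; used 328 ft³; unused 47 ft³.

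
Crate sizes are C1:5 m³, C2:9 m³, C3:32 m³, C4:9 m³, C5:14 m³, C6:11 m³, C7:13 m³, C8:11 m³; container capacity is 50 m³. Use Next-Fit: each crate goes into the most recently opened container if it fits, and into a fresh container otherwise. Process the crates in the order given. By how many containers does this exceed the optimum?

0

Next-Fit: [5,9,32] [9,14,11,13] [11] → 3 containers.
Total size 104 m³; any packing needs at least ⌈104/50⌉ = 3 containers.
So 3 is already optimal.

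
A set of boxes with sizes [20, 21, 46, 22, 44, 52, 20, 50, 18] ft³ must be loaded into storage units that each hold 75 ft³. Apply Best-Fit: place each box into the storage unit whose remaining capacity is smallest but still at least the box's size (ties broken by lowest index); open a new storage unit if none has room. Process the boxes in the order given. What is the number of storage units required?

5 storage units

20 ft³ → storage unit 1 (remaining 55 ft³)
21 ft³ → storage unit 1 (remaining 34 ft³)
46 ft³ → storage unit 2 (remaining 29 ft³)
22 ft³ → storage unit 2 (remaining 7 ft³)
44 ft³ → storage unit 3 (remaining 31 ft³)
52 ft³ → storage unit 4 (remaining 23 ft³)
20 ft³ → storage unit 4 (remaining 3 ft³)
50 ft³ → storage unit 5 (remaining 25 ft³)
18 ft³ → storage unit 5 (remaining 7 ft³)
Final storage units: [20,21] [46,22] [44] [52,20] [50,18].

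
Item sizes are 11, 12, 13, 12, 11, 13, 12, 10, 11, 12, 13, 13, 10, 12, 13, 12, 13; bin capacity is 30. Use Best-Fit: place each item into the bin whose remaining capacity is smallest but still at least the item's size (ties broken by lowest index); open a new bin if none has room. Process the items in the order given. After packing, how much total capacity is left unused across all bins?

Put 11 in bin 1; 19 remain.
Put 12 in bin 1; 7 remain.
Put 13 in bin 2; 17 remain.
Put 12 in bin 2; 5 remain.
Put 11 in bin 3; 19 remain.
Put 13 in bin 3; 6 remain.
Put 12 in bin 4; 18 remain.
Put 10 in bin 4; 8 remain.
Put 11 in bin 5; 19 remain.
Put 12 in bin 5; 7 remain.
Put 13 in bin 6; 17 remain.
Put 13 in bin 6; 4 remain.
Put 10 in bin 7; 20 remain.
Put 12 in bin 7; 8 remain.
Put 13 in bin 8; 17 remain.
Put 12 in bin 8; 5 remain.
Put 13 in bin 9; 17 remain.
9 bins × 30 = 270; used 203; unused 67.

67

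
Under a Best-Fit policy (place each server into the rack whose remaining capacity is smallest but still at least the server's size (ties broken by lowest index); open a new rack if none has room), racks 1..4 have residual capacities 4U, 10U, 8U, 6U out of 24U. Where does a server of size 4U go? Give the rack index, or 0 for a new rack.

Racks with room: rack 1 (4U), rack 2 (10U), rack 3 (8U), rack 4 (6U).
Tightest fit is rack 1 with 4U free.

1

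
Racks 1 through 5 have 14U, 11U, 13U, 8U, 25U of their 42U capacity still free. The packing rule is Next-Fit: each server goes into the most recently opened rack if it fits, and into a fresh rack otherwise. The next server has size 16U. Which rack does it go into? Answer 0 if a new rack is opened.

Next-Fit only looks at rack 5, which has 25U free.
16U fits there.

5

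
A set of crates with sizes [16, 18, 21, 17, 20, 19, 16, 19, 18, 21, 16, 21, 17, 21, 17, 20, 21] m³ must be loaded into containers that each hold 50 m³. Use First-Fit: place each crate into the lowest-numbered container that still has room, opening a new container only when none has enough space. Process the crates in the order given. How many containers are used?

8 containers

Put 16 m³ in container 1; 34 m³ remain.
Put 18 m³ in container 1; 16 m³ remain.
Put 21 m³ in container 2; 29 m³ remain.
Put 17 m³ in container 2; 12 m³ remain.
Put 20 m³ in container 3; 30 m³ remain.
Put 19 m³ in container 3; 11 m³ remain.
Put 16 m³ in container 1; 0 m³ remain.
Put 19 m³ in container 4; 31 m³ remain.
Put 18 m³ in container 4; 13 m³ remain.
Put 21 m³ in container 5; 29 m³ remain.
Put 16 m³ in container 5; 13 m³ remain.
Put 21 m³ in container 6; 29 m³ remain.
Put 17 m³ in container 6; 12 m³ remain.
Put 21 m³ in container 7; 29 m³ remain.
Put 17 m³ in container 7; 12 m³ remain.
Put 20 m³ in container 8; 30 m³ remain.
Put 21 m³ in container 8; 9 m³ remain.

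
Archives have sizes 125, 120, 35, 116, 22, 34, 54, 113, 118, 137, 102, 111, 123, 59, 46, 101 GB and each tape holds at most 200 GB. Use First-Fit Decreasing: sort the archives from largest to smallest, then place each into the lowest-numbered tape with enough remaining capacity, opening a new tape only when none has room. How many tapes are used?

10

Sorted descending: 137, 125, 123, 120, 118, 116, 113, 111, 102, 101, 59, 54, 46, 35, 34, 22.
Put 137 GB in tape 1; 63 GB remain.
Put 125 GB in tape 2; 75 GB remain.
Put 123 GB in tape 3; 77 GB remain.
Put 120 GB in tape 4; 80 GB remain.
Put 118 GB in tape 5; 82 GB remain.
Put 116 GB in tape 6; 84 GB remain.
Put 113 GB in tape 7; 87 GB remain.
Put 111 GB in tape 8; 89 GB remain.
Put 102 GB in tape 9; 98 GB remain.
Put 101 GB in tape 10; 99 GB remain.
Put 59 GB in tape 1; 4 GB remain.
Put 54 GB in tape 2; 21 GB remain.
Put 46 GB in tape 3; 31 GB remain.
Put 35 GB in tape 4; 45 GB remain.
Put 34 GB in tape 4; 11 GB remain.
Put 22 GB in tape 3; 9 GB remain.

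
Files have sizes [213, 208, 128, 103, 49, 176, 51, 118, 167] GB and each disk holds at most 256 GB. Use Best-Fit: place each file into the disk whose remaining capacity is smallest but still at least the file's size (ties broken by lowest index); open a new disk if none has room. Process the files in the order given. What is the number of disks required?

6

213 GB → disk 1 (remaining 43 GB)
208 GB → disk 2 (remaining 48 GB)
128 GB → disk 3 (remaining 128 GB)
103 GB → disk 3 (remaining 25 GB)
49 GB → disk 4 (remaining 207 GB)
176 GB → disk 4 (remaining 31 GB)
51 GB → disk 5 (remaining 205 GB)
118 GB → disk 5 (remaining 87 GB)
167 GB → disk 6 (remaining 89 GB)
Final disks: [213] [208] [128,103] [49,176] [51,118] [167].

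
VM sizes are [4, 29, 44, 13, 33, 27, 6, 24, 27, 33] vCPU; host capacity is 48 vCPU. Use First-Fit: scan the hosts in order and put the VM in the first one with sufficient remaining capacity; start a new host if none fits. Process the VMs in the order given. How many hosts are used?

7

host 1: place 4 vCPU, 44 vCPU left
host 1: place 29 vCPU, 15 vCPU left
host 2: place 44 vCPU, 4 vCPU left
host 1: place 13 vCPU, 2 vCPU left
host 3: place 33 vCPU, 15 vCPU left
host 4: place 27 vCPU, 21 vCPU left
host 3: place 6 vCPU, 9 vCPU left
host 5: place 24 vCPU, 24 vCPU left
host 6: place 27 vCPU, 21 vCPU left
host 7: place 33 vCPU, 15 vCPU left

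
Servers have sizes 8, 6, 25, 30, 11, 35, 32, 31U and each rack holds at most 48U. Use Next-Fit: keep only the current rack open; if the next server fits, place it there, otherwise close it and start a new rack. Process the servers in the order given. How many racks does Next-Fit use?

rack 1: place 8U, 40U left
rack 1: place 6U, 34U left
rack 1: place 25U, 9U left
rack 2: place 30U, 18U left
rack 2: place 11U, 7U left
rack 3: place 35U, 13U left
rack 4: place 32U, 16U left
rack 5: place 31U, 17U left

5 racks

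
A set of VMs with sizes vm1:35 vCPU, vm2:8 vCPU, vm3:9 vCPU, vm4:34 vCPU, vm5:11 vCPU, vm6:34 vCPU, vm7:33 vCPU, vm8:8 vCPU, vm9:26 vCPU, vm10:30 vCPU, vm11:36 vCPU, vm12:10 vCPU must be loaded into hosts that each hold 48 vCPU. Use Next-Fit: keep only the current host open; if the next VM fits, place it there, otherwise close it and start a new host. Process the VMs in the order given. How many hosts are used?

7 hosts

Put vm1 (35 vCPU) in host 1; 13 vCPU remain.
Put vm2 (8 vCPU) in host 1; 5 vCPU remain.
Put vm3 (9 vCPU) in host 2; 39 vCPU remain.
Put vm4 (34 vCPU) in host 2; 5 vCPU remain.
Put vm5 (11 vCPU) in host 3; 37 vCPU remain.
Put vm6 (34 vCPU) in host 3; 3 vCPU remain.
Put vm7 (33 vCPU) in host 4; 15 vCPU remain.
Put vm8 (8 vCPU) in host 4; 7 vCPU remain.
Put vm9 (26 vCPU) in host 5; 22 vCPU remain.
Put vm10 (30 vCPU) in host 6; 18 vCPU remain.
Put vm11 (36 vCPU) in host 7; 12 vCPU remain.
Put vm12 (10 vCPU) in host 7; 2 vCPU remain.
Final hosts: [35,8] [9,34] [11,34] [33,8] [26] [30] [36,10].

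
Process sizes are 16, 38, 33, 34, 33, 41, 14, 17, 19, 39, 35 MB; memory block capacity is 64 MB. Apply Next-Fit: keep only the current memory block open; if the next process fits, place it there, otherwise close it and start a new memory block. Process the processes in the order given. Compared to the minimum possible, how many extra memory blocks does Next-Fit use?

Next-Fit: [16,38] [33] [34] [33] [41,14] [17,19] [39] [35] → 8 memory blocks.
7 processes exceed 32 MB (half the capacity), and no two of those can share a memory block, so at least 7 memory blocks are needed.
An optimal packing achieves that bound: [41,19] [39,17] [38,16] [35,14] [34] [33] [33] → 7 memory blocks.
Excess: 8 − 7 = 1.

1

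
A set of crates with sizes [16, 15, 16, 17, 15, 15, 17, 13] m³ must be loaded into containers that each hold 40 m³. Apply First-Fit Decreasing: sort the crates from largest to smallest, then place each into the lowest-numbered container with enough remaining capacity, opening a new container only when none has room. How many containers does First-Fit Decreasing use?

Sorted descending: 17, 17, 16, 16, 15, 15, 15, 13.
17 m³ → container 1 (remaining 23 m³)
17 m³ → container 1 (remaining 6 m³)
16 m³ → container 2 (remaining 24 m³)
16 m³ → container 2 (remaining 8 m³)
15 m³ → container 3 (remaining 25 m³)
15 m³ → container 3 (remaining 10 m³)
15 m³ → container 4 (remaining 25 m³)
13 m³ → container 4 (remaining 12 m³)

4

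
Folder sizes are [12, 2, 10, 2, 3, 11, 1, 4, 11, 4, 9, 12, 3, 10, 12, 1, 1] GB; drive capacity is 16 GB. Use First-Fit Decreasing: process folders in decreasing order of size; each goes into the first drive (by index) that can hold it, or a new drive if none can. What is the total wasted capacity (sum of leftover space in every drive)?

20

Sorted descending: 12, 12, 12, 11, 11, 10, 10, 9, 4, 4, 3, 3, 2, 2, 1, 1, 1.
Put 12 GB in drive 1; 4 GB remain.
Put 12 GB in drive 2; 4 GB remain.
Put 12 GB in drive 3; 4 GB remain.
Put 11 GB in drive 4; 5 GB remain.
Put 11 GB in drive 5; 5 GB remain.
Put 10 GB in drive 6; 6 GB remain.
Put 10 GB in drive 7; 6 GB remain.
Put 9 GB in drive 8; 7 GB remain.
Put 4 GB in drive 1; 0 GB remain.
Put 4 GB in drive 2; 0 GB remain.
Put 3 GB in drive 3; 1 GB remain.
Put 3 GB in drive 4; 2 GB remain.
Put 2 GB in drive 4; 0 GB remain.
Put 2 GB in drive 5; 3 GB remain.
Put 1 GB in drive 3; 0 GB remain.
Put 1 GB in drive 5; 2 GB remain.
Put 1 GB in drive 5; 1 GB remain.
8 drives × 16 GB = 128 GB; used 108 GB; unused 20 GB.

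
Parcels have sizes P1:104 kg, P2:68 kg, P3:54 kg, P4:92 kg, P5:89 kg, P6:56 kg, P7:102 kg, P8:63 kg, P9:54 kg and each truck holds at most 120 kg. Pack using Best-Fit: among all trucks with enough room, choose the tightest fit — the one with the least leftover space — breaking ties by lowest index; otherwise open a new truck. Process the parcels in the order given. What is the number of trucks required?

P1 (104 kg) → truck 1 (remaining 16 kg)
P2 (68 kg) → truck 2 (remaining 52 kg)
P3 (54 kg) → truck 3 (remaining 66 kg)
P4 (92 kg) → truck 4 (remaining 28 kg)
P5 (89 kg) → truck 5 (remaining 31 kg)
P6 (56 kg) → truck 3 (remaining 10 kg)
P7 (102 kg) → truck 6 (remaining 18 kg)
P8 (63 kg) → truck 7 (remaining 57 kg)
P9 (54 kg) → truck 7 (remaining 3 kg)

7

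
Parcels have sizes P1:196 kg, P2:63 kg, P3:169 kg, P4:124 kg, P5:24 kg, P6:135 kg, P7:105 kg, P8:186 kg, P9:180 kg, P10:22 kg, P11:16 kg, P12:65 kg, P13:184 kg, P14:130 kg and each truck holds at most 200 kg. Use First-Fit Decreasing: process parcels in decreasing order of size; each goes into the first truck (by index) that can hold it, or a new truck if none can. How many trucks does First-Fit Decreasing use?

9 trucks

Sorted descending: 196, 186, 184, 180, 169, 135, 130, 124, 105, 65, 63, 24, 22, 16.
Put 196 kg in truck 1; 4 kg remain.
Put 186 kg in truck 2; 14 kg remain.
Put 184 kg in truck 3; 16 kg remain.
Put 180 kg in truck 4; 20 kg remain.
Put 169 kg in truck 5; 31 kg remain.
Put 135 kg in truck 6; 65 kg remain.
Put 130 kg in truck 7; 70 kg remain.
Put 124 kg in truck 8; 76 kg remain.
Put 105 kg in truck 9; 95 kg remain.
Put 65 kg in truck 6; 0 kg remain.
Put 63 kg in truck 7; 7 kg remain.
Put 24 kg in truck 5; 7 kg remain.
Put 22 kg in truck 8; 54 kg remain.
Put 16 kg in truck 3; 0 kg remain.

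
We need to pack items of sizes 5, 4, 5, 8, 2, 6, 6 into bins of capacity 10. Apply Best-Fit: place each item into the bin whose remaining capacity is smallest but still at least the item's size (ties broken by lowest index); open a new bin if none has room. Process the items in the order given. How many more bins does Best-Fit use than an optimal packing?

Best-Fit: [5,4] [5] [8,2] [6] [6] → 5 bins.
Total size 36; any packing needs at least ⌈36/10⌉ = 4 bins.
An optimal packing achieves that bound: [8,2] [6,4] [6] [5,5] → 4 bins.
Excess: 5 − 4 = 1.

1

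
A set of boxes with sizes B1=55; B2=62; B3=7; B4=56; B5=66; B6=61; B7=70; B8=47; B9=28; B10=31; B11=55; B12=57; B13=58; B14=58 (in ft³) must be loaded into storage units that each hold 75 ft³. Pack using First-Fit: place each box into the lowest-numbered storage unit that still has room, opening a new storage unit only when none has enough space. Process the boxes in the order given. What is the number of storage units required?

Put B1 (55 ft³) in storage unit 1; 20 ft³ remain.
Put B2 (62 ft³) in storage unit 2; 13 ft³ remain.
Put B3 (7 ft³) in storage unit 1; 13 ft³ remain.
Put B4 (56 ft³) in storage unit 3; 19 ft³ remain.
Put B5 (66 ft³) in storage unit 4; 9 ft³ remain.
Put B6 (61 ft³) in storage unit 5; 14 ft³ remain.
Put B7 (70 ft³) in storage unit 6; 5 ft³ remain.
Put B8 (47 ft³) in storage unit 7; 28 ft³ remain.
Put B9 (28 ft³) in storage unit 7; 0 ft³ remain.
Put B10 (31 ft³) in storage unit 8; 44 ft³ remain.
Put B11 (55 ft³) in storage unit 9; 20 ft³ remain.
Put B12 (57 ft³) in storage unit 10; 18 ft³ remain.
Put B13 (58 ft³) in storage unit 11; 17 ft³ remain.
Put B14 (58 ft³) in storage unit 12; 17 ft³ remain.
Final storage units: [55,7] [62] [56] [66] [61] [70] [47,28] [31] [55] [57] [58] [58].

12 storage units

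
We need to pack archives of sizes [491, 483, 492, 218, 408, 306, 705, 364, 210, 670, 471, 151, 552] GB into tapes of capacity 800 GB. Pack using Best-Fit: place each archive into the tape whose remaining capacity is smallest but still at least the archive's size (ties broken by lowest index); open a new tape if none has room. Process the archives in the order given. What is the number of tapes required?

Put 491 GB in tape 1; 309 GB remain.
Put 483 GB in tape 2; 317 GB remain.
Put 492 GB in tape 3; 308 GB remain.
Put 218 GB in tape 3; 90 GB remain.
Put 408 GB in tape 4; 392 GB remain.
Put 306 GB in tape 1; 3 GB remain.
Put 705 GB in tape 5; 95 GB remain.
Put 364 GB in tape 4; 28 GB remain.
Put 210 GB in tape 2; 107 GB remain.
Put 670 GB in tape 6; 130 GB remain.
Put 471 GB in tape 7; 329 GB remain.
Put 151 GB in tape 7; 178 GB remain.
Put 552 GB in tape 8; 248 GB remain.

8 tapes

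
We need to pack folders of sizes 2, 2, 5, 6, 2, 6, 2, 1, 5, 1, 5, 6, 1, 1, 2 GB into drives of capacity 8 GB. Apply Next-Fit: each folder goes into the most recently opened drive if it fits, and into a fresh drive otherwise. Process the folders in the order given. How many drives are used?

8

drive 1: place 2 GB, 6 GB left
drive 1: place 2 GB, 4 GB left
drive 2: place 5 GB, 3 GB left
drive 3: place 6 GB, 2 GB left
drive 3: place 2 GB, 0 GB left
drive 4: place 6 GB, 2 GB left
drive 4: place 2 GB, 0 GB left
drive 5: place 1 GB, 7 GB left
drive 5: place 5 GB, 2 GB left
drive 5: place 1 GB, 1 GB left
drive 6: place 5 GB, 3 GB left
drive 7: place 6 GB, 2 GB left
drive 7: place 1 GB, 1 GB left
drive 7: place 1 GB, 0 GB left
drive 8: place 2 GB, 6 GB left
Final drives: [2,2] [5] [6,2] [6,2] [1,5,1] [5] [6,1,1] [2].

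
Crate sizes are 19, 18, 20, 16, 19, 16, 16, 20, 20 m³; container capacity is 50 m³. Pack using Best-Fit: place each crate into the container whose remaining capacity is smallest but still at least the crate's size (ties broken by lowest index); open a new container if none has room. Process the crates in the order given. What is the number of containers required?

Put 19 m³ in container 1; 31 m³ remain.
Put 18 m³ in container 1; 13 m³ remain.
Put 20 m³ in container 2; 30 m³ remain.
Put 16 m³ in container 2; 14 m³ remain.
Put 19 m³ in container 3; 31 m³ remain.
Put 16 m³ in container 3; 15 m³ remain.
Put 16 m³ in container 4; 34 m³ remain.
Put 20 m³ in container 4; 14 m³ remain.
Put 20 m³ in container 5; 30 m³ remain.

5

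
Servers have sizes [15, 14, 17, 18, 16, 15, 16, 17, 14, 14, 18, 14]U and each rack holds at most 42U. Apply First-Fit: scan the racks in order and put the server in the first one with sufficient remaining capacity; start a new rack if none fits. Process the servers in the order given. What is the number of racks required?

rack 1: place 15U, 27U left
rack 1: place 14U, 13U left
rack 2: place 17U, 25U left
rack 2: place 18U, 7U left
rack 3: place 16U, 26U left
rack 3: place 15U, 11U left
rack 4: place 16U, 26U left
rack 4: place 17U, 9U left
rack 5: place 14U, 28U left
rack 5: place 14U, 14U left
rack 6: place 18U, 24U left
rack 5: place 14U, 0U left
Final racks: [15,14] [17,18] [16,15] [16,17] [14,14,14] [18].

6 racks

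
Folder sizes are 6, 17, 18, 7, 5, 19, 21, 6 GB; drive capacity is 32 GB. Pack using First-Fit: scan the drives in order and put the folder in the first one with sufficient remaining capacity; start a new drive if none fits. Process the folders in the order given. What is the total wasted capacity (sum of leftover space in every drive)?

drive 1: place 6 GB, 26 GB left
drive 1: place 17 GB, 9 GB left
drive 2: place 18 GB, 14 GB left
drive 1: place 7 GB, 2 GB left
drive 2: place 5 GB, 9 GB left
drive 3: place 19 GB, 13 GB left
drive 4: place 21 GB, 11 GB left
drive 2: place 6 GB, 3 GB left
4 drives × 32 GB = 128 GB; used 99 GB; unused 29 GB.

29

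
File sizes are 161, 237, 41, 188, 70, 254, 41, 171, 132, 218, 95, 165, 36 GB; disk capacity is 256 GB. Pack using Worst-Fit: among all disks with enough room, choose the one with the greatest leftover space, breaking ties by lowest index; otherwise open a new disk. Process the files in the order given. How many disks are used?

161 GB → disk 1 (remaining 95 GB)
237 GB → disk 2 (remaining 19 GB)
41 GB → disk 1 (remaining 54 GB)
188 GB → disk 3 (remaining 68 GB)
70 GB → disk 4 (remaining 186 GB)
254 GB → disk 5 (remaining 2 GB)
41 GB → disk 4 (remaining 145 GB)
171 GB → disk 6 (remaining 85 GB)
132 GB → disk 4 (remaining 13 GB)
218 GB → disk 7 (remaining 38 GB)
95 GB → disk 8 (remaining 161 GB)
165 GB → disk 9 (remaining 91 GB)
36 GB → disk 8 (remaining 125 GB)

9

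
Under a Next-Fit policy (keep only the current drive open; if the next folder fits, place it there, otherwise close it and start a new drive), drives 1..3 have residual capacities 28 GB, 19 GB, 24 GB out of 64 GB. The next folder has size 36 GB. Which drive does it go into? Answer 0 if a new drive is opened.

0

Next-Fit only looks at drive 3, which has 24 GB free.
36 GB does not fit, so a new drive is opened.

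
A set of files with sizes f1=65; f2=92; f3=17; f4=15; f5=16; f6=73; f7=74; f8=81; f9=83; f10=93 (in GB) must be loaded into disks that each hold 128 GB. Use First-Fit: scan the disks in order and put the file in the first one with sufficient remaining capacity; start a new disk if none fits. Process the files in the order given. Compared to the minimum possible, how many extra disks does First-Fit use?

First-Fit: [65,17,15,16] [92] [73] [74] [81] [83] [93] → 7 disks.
7 files exceed 64 GB (half the capacity), and no two of those can share a disk, so at least 7 disks are needed.
So 7 is already optimal.

0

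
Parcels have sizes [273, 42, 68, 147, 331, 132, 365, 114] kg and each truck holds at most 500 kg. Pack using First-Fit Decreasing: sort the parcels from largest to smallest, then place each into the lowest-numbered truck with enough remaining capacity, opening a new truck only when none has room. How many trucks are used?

Sorted descending: 365, 331, 273, 147, 132, 114, 68, 42.
365 kg → truck 1 (remaining 135 kg)
331 kg → truck 2 (remaining 169 kg)
273 kg → truck 3 (remaining 227 kg)
147 kg → truck 2 (remaining 22 kg)
132 kg → truck 1 (remaining 3 kg)
114 kg → truck 3 (remaining 113 kg)
68 kg → truck 3 (remaining 45 kg)
42 kg → truck 3 (remaining 3 kg)
Final trucks: [365,132] [331,147] [273,114,68,42].

3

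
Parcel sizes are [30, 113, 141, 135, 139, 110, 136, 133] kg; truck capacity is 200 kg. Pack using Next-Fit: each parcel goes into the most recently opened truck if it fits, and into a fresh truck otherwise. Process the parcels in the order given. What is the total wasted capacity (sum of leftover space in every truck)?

463

30 kg → truck 1 (remaining 170 kg)
113 kg → truck 1 (remaining 57 kg)
141 kg → truck 2 (remaining 59 kg)
135 kg → truck 3 (remaining 65 kg)
139 kg → truck 4 (remaining 61 kg)
110 kg → truck 5 (remaining 90 kg)
136 kg → truck 6 (remaining 64 kg)
133 kg → truck 7 (remaining 67 kg)
7 trucks × 200 kg = 1400 kg; used 937 kg; unused 463 kg.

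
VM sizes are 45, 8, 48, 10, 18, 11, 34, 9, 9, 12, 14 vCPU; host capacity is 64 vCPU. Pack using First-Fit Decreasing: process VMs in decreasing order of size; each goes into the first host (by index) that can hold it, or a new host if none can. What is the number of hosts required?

Sorted descending: 48, 45, 34, 18, 14, 12, 11, 10, 9, 9, 8.
host 1: place 48 vCPU, 16 vCPU left
host 2: place 45 vCPU, 19 vCPU left
host 3: place 34 vCPU, 30 vCPU left
host 2: place 18 vCPU, 1 vCPU left
host 1: place 14 vCPU, 2 vCPU left
host 3: place 12 vCPU, 18 vCPU left
host 3: place 11 vCPU, 7 vCPU left
host 4: place 10 vCPU, 54 vCPU left
host 4: place 9 vCPU, 45 vCPU left
host 4: place 9 vCPU, 36 vCPU left
host 4: place 8 vCPU, 28 vCPU left
Final hosts: [48,14] [45,18] [34,12,11] [10,9,9,8].

4 hosts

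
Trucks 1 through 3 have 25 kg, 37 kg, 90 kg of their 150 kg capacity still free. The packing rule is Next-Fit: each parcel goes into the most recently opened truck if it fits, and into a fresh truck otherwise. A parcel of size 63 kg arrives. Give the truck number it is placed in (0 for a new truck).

Next-Fit only looks at truck 3, which has 90 kg free.
63 kg fits there.

3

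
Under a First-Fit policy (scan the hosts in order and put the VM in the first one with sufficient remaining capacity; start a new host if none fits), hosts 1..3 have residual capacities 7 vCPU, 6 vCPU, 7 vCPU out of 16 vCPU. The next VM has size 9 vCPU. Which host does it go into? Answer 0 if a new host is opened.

No host has ≥ 9 vCPU free, so a new host is opened.

0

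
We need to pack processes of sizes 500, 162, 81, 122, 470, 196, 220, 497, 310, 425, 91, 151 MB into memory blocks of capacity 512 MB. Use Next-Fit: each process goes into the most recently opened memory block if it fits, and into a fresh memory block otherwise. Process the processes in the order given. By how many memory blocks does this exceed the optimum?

1

Next-Fit: [500] [162,81,122] [470] [196,220] [497] [310] [425] [91,151] → 8 memory blocks.
Total size 3225 MB; any packing needs at least ⌈3225/512⌉ = 7 memory blocks.
An optimal packing achieves that bound: [500] [497] [470] [425,81] [310,196] [220,162,122] [151,91] → 7 memory blocks.
Excess: 8 − 7 = 1.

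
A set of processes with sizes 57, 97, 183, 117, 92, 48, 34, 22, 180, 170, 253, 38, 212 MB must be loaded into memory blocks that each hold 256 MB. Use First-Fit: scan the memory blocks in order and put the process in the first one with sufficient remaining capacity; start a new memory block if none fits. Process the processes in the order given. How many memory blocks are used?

memory block 1: place 57 MB, 199 MB left
memory block 1: place 97 MB, 102 MB left
memory block 2: place 183 MB, 73 MB left
memory block 3: place 117 MB, 139 MB left
memory block 1: place 92 MB, 10 MB left
memory block 2: place 48 MB, 25 MB left
memory block 3: place 34 MB, 105 MB left
memory block 2: place 22 MB, 3 MB left
memory block 4: place 180 MB, 76 MB left
memory block 5: place 170 MB, 86 MB left
memory block 6: place 253 MB, 3 MB left
memory block 3: place 38 MB, 67 MB left
memory block 7: place 212 MB, 44 MB left

7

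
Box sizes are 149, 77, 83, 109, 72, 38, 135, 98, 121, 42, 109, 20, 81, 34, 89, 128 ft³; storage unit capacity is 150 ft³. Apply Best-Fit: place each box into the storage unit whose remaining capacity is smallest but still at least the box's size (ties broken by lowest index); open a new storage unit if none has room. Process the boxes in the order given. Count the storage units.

11 storage units

Put 149 ft³ in storage unit 1; 1 ft³ remain.
Put 77 ft³ in storage unit 2; 73 ft³ remain.
Put 83 ft³ in storage unit 3; 67 ft³ remain.
Put 109 ft³ in storage unit 4; 41 ft³ remain.
Put 72 ft³ in storage unit 2; 1 ft³ remain.
Put 38 ft³ in storage unit 4; 3 ft³ remain.
Put 135 ft³ in storage unit 5; 15 ft³ remain.
Put 98 ft³ in storage unit 6; 52 ft³ remain.
Put 121 ft³ in storage unit 7; 29 ft³ remain.
Put 42 ft³ in storage unit 6; 10 ft³ remain.
Put 109 ft³ in storage unit 8; 41 ft³ remain.
Put 20 ft³ in storage unit 7; 9 ft³ remain.
Put 81 ft³ in storage unit 9; 69 ft³ remain.
Put 34 ft³ in storage unit 8; 7 ft³ remain.
Put 89 ft³ in storage unit 10; 61 ft³ remain.
Put 128 ft³ in storage unit 11; 22 ft³ remain.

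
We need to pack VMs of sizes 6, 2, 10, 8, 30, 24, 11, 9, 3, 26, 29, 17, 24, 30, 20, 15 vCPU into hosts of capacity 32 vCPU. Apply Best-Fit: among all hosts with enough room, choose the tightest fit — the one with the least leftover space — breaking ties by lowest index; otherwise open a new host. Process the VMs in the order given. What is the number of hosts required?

host 1: place 6 vCPU, 26 vCPU left
host 1: place 2 vCPU, 24 vCPU left
host 1: place 10 vCPU, 14 vCPU left
host 1: place 8 vCPU, 6 vCPU left
host 2: place 30 vCPU, 2 vCPU left
host 3: place 24 vCPU, 8 vCPU left
host 4: place 11 vCPU, 21 vCPU left
host 4: place 9 vCPU, 12 vCPU left
host 1: place 3 vCPU, 3 vCPU left
host 5: place 26 vCPU, 6 vCPU left
host 6: place 29 vCPU, 3 vCPU left
host 7: place 17 vCPU, 15 vCPU left
host 8: place 24 vCPU, 8 vCPU left
host 9: place 30 vCPU, 2 vCPU left
host 10: place 20 vCPU, 12 vCPU left
host 7: place 15 vCPU, 0 vCPU left
Final hosts: [6,2,10,8,3] [30] [24] [11,9] [26] [29] [17,15] [24] [30] [20].

10 hosts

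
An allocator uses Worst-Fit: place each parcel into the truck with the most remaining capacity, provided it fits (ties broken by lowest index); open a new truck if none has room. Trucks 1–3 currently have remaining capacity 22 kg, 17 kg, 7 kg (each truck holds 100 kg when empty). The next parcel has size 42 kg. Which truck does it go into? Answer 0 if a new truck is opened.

0

No truck has ≥ 42 kg free, so a new truck is opened.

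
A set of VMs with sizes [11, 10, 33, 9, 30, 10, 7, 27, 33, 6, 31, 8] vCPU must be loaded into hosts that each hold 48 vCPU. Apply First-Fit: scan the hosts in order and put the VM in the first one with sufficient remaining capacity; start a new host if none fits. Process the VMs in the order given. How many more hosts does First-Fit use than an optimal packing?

First-Fit: [11,10,9,10,7] [33,6,8] [30] [27] [33] [31] → 6 hosts.
Total size 215 vCPU; any packing needs at least ⌈215/48⌉ = 5 hosts.
An optimal packing achieves that bound: [33,11] [33,10] [31,10,7] [30,9,8] [27,6] → 5 hosts.
Excess: 6 − 5 = 1.

1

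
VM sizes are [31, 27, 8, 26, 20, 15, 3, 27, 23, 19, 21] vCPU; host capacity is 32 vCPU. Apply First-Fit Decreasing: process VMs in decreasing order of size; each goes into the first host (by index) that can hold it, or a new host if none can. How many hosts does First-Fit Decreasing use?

Sorted descending: 31, 27, 27, 26, 23, 21, 20, 19, 15, 8, 3.
host 1: place 31 vCPU, 1 vCPU left
host 2: place 27 vCPU, 5 vCPU left
host 3: place 27 vCPU, 5 vCPU left
host 4: place 26 vCPU, 6 vCPU left
host 5: place 23 vCPU, 9 vCPU left
host 6: place 21 vCPU, 11 vCPU left
host 7: place 20 vCPU, 12 vCPU left
host 8: place 19 vCPU, 13 vCPU left
host 9: place 15 vCPU, 17 vCPU left
host 5: place 8 vCPU, 1 vCPU left
host 2: place 3 vCPU, 2 vCPU left

9 hosts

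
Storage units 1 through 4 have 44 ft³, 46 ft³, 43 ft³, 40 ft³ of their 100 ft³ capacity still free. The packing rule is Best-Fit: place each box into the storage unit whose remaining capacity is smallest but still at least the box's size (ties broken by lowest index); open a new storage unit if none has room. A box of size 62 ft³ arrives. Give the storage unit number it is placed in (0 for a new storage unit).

0

No storage unit has ≥ 62 ft³ free, so a new storage unit is opened.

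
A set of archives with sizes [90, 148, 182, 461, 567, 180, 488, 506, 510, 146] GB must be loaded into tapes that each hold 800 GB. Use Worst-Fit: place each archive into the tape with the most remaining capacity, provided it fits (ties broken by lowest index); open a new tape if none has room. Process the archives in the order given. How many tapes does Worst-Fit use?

6

90 GB → tape 1 (remaining 710 GB)
148 GB → tape 1 (remaining 562 GB)
182 GB → tape 1 (remaining 380 GB)
461 GB → tape 2 (remaining 339 GB)
567 GB → tape 3 (remaining 233 GB)
180 GB → tape 1 (remaining 200 GB)
488 GB → tape 4 (remaining 312 GB)
506 GB → tape 5 (remaining 294 GB)
510 GB → tape 6 (remaining 290 GB)
146 GB → tape 2 (remaining 193 GB)
Final tapes: [90,148,182,180] [461,146] [567] [488] [506] [510].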